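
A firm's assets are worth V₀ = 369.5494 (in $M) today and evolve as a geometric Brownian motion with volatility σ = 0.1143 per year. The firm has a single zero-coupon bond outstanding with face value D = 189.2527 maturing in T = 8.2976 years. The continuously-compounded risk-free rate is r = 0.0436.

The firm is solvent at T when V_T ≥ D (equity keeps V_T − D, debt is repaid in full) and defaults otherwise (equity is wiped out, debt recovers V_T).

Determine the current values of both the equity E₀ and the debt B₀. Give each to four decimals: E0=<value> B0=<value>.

d₁ = [ln(V₀/D) + (r + σ²/2)T] / (σ√T)
   = [ln(369.5494/189.2527) + (0.0436 + 0.5·0.1143²)·8.2976] / (0.1143·√8.2976)
   = [0.669201 + 0.415977] / 0.329247 = 3.295936
d₂ = d₁ − σ√T = 3.295936 − 0.329247 = 2.966688
N(d₁) = 0.999510,  N(d₂) = 0.998495,  e^(−rT) = 0.696439
E₀ = V₀·N(d₁) − D·e^(−rT)·N(d₂)
   = 369.5494·0.999510 − 189.2527·0.696439·0.998495 = 237.763604
B₀ = V₀ − E₀ = 369.5494 − 237.763604 = 131.785796

E0=237.7636 B0=131.7858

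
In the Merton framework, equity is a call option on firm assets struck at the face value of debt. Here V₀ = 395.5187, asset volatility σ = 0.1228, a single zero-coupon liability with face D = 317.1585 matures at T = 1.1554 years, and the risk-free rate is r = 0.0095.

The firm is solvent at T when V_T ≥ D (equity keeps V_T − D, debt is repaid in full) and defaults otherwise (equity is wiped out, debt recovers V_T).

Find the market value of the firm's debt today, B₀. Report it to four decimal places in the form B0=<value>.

B0=312.9564

d₁ = [ln(V₀/D) + (r + σ²/2)T] / (σ√T)
   = [ln(395.5187/317.1585) + (0.0095 + 0.5·0.1228²)·1.1554] / (0.1228·√1.1554)
   = [0.220796 + 0.019688] / 0.131997 = 1.821890
d₂ = d₁ − σ√T = 1.821890 − 0.131997 = 1.689893
N(d₁) = 0.965764,  N(d₂) = 0.954476,  e^(−rT) = 0.989084
E₀ = V₀·N(d₁) − D·e^(−rT)·N(d₂)
   = 395.5187·0.965764 − 317.1585·0.989084·0.954476 = 82.562259
B₀ = V₀ − E₀ = 395.5187 − 82.562259 = 312.956441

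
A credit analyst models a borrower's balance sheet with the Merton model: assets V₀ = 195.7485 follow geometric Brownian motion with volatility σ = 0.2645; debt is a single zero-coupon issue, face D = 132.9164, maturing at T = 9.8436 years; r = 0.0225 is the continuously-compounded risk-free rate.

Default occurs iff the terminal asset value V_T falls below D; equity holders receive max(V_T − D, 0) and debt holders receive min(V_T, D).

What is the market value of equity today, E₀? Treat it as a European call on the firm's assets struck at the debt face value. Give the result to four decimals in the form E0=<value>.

E0=104.6364

d₁ = [ln(V₀/D) + (r + σ²/2)T] / (σ√T)
   = [ln(195.7485/132.9164) + (0.0225 + 0.5·0.2645²)·9.8436] / (0.2645·√9.8436)
   = [0.387110 + 0.565811] / 0.829856 = 1.148298
d₂ = d₁ − σ√T = 1.148298 − 0.829856 = 0.318442
N(d₁) = 0.874577,  N(d₂) = 0.624925,  e^(−rT) = 0.801331
E₀ = V₀·N(d₁) − D·e^(−rT)·N(d₂)
   = 195.7485·0.874577 − 132.9164·0.801331·0.624925 = 104.636361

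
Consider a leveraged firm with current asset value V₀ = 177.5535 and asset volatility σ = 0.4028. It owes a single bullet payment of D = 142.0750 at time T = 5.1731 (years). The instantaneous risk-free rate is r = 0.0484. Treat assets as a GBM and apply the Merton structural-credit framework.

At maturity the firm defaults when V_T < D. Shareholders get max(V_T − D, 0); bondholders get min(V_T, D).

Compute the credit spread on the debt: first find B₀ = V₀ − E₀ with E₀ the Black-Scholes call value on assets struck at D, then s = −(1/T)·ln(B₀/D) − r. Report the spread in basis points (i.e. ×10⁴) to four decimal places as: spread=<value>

d₁ = [ln(V₀/D) + (r + σ²/2)T] / (σ√T)
   = [ln(177.5535/142.0750) + (0.0484 + 0.5·0.4028²)·5.1731] / (0.4028·√5.1731)
   = [0.222917 + 0.670040] / 0.916146 = 0.974688
d₂ = d₁ − σ√T = 0.974688 − 0.916146 = 0.058542
N(d₁) = 0.835143,  N(d₂) = 0.523341,  e^(−rT) = 0.778506
E₀ = V₀·N(d₁) − D·e^(−rT)·N(d₂)
   = 177.5535·0.835143 − 142.0750·0.778506·0.523341 = 90.397617
B₀ = V₀ − E₀ = 177.5535 − 90.397617 = 87.155883
spread = −(1/T)·ln(B₀/D) − r = −(1/5.1731)·ln(87.155883/142.0750) − 0.0484 = 0.04606112
in basis points: 0.04606112 × 10⁴ = 460.6112 bp

spread=460.6112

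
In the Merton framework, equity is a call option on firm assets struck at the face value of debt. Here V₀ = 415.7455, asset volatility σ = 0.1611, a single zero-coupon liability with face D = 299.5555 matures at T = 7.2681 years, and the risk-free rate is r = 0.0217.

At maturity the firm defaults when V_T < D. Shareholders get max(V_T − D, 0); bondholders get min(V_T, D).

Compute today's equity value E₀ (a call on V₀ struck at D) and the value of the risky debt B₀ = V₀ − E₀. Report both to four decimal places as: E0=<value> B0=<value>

E0=169.1356 B0=246.6099

d₁ = [ln(V₀/D) + (r + σ²/2)T] / (σ√T)
   = [ln(415.7455/299.5555) + (0.0217 + 0.5·0.1611²)·7.2681] / (0.1611·√7.2681)
   = [0.327774 + 0.252033] / 0.434316 = 1.334987
d₂ = d₁ − σ√T = 1.334987 − 0.434316 = 0.900671
N(d₁) = 0.909060,  N(d₂) = 0.816118,  e^(−rT) = 0.854091
E₀ = V₀·N(d₁) − D·e^(−rT)·N(d₂)
   = 415.7455·0.909060 − 299.5555·0.854091·0.816118 = 169.135569
B₀ = V₀ − E₀ = 415.7455 − 169.135569 = 246.609931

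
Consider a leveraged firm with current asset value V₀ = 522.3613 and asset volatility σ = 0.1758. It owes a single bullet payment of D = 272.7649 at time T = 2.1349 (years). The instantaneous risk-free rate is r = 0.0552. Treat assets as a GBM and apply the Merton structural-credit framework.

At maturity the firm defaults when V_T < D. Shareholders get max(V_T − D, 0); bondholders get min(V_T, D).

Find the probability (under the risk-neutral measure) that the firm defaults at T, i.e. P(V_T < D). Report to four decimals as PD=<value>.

PD=0.0021

d₁ = [ln(V₀/D) + (r + σ²/2)T] / (σ√T)
   = [ln(522.3613/272.7649) + (0.0552 + 0.5·0.1758²)·2.1349] / (0.1758·√2.1349)
   = [0.649749 + 0.150837] / 0.256867 = 3.116738
d₂ = d₁ − σ√T = 3.116738 − 0.256867 = 2.859872
risk-neutral PD = N(−d₂) = N(-2.859872) = 0.002119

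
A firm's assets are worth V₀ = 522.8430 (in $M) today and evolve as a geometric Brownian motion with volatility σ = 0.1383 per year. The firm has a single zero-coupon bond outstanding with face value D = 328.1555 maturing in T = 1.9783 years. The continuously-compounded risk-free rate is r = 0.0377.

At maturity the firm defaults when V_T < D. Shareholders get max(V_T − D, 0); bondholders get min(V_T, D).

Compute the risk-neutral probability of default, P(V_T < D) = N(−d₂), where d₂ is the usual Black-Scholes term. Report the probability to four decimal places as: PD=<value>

PD=0.0037

d₁ = [ln(V₀/D) + (r + σ²/2)T] / (σ√T)
   = [ln(522.8430/328.1555) + (0.0377 + 0.5·0.1383²)·1.9783] / (0.1383·√1.9783)
   = [0.465794 + 0.093501] / 0.194522 = 2.875230
d₂ = d₁ − σ√T = 2.875230 − 0.194522 = 2.680708
risk-neutral PD = N(−d₂) = N(-2.680708) = 0.003673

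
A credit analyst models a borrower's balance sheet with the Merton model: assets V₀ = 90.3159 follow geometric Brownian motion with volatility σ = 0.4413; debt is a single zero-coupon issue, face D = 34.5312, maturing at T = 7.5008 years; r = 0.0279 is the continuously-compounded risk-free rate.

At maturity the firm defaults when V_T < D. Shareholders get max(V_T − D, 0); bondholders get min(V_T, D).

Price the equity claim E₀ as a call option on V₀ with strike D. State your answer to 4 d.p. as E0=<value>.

E0=67.1013

d₁ = [ln(V₀/D) + (r + σ²/2)T] / (σ√T)
   = [ln(90.3159/34.5312) + (0.0279 + 0.5·0.4413²)·7.5008] / (0.4413·√7.5008)
   = [0.961450 + 0.939647] / 1.208614 = 1.572956
d₂ = d₁ − σ√T = 1.572956 − 1.208614 = 0.364342
N(d₁) = 0.942135,  N(d₂) = 0.642198,  e^(−rT) = 0.811174
E₀ = V₀·N(d₁) − D·e^(−rT)·N(d₂)
   = 90.3159·0.942135 − 34.5312·0.811174·0.642198 = 67.101305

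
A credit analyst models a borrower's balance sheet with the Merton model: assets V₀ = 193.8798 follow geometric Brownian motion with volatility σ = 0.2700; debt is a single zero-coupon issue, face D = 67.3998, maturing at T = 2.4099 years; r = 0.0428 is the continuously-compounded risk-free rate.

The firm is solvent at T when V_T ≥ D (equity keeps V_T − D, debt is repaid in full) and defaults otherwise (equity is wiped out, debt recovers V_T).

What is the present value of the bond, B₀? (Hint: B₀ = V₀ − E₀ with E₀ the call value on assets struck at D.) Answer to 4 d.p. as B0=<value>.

d₁ = [ln(V₀/D) + (r + σ²/2)T] / (σ√T)
   = [ln(193.8798/67.3998) + (0.0428 + 0.5·0.2700²)·2.4099] / (0.2700·√2.4099)
   = [1.056596 + 0.190985] / 0.419144 = 2.976497
d₂ = d₁ − σ√T = 2.976497 − 0.419144 = 2.557353
N(d₁) = 0.998542,  N(d₂) = 0.994726,  e^(−rT) = 0.901997
E₀ = V₀·N(d₁) − D·e^(−rT)·N(d₂)
   = 193.8798·0.998542 − 67.3998·0.901997·0.994726 = 133.123327
B₀ = V₀ − E₀ = 193.8798 − 133.123327 = 60.756473

B0=60.7565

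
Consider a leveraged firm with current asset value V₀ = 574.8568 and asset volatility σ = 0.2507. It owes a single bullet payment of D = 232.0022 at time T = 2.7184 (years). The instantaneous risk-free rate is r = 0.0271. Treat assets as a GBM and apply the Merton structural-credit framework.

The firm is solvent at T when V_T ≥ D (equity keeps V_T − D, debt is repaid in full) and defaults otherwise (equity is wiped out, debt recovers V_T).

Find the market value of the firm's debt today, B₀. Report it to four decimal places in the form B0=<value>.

B0=215.1041

d₁ = [ln(V₀/D) + (r + σ²/2)T] / (σ√T)
   = [ln(574.8568/232.0022) + (0.0271 + 0.5·0.2507²)·2.7184] / (0.2507·√2.7184)
   = [0.907374 + 0.159095] / 0.413343 = 2.580104
d₂ = d₁ − σ√T = 2.580104 − 0.413343 = 2.166761
N(d₁) = 0.995061,  N(d₂) = 0.984873,  e^(−rT) = 0.928979
E₀ = V₀·N(d₁) − D·e^(−rT)·N(d₂)
   = 574.8568·0.995061 − 232.0022·0.928979·0.984873 = 359.752728
B₀ = V₀ − E₀ = 574.8568 − 359.752728 = 215.104072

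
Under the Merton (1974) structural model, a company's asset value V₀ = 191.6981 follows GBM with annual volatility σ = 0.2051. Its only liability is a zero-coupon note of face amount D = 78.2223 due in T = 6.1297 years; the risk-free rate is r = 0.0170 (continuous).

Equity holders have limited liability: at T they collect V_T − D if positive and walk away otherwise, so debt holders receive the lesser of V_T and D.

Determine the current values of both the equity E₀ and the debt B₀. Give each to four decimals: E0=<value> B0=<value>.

d₁ = [ln(V₀/D) + (r + σ²/2)T] / (σ√T)
   = [ln(191.6981/78.2223) + (0.0170 + 0.5·0.2051²)·6.1297] / (0.2051·√6.1297)
   = [0.896367 + 0.233131] / 0.507791 = 2.224335
d₂ = d₁ − σ√T = 2.224335 − 0.507791 = 1.716543
N(d₁) = 0.986937,  N(d₂) = 0.956969,  e^(−rT) = 0.901041
E₀ = V₀·N(d₁) − D·e^(−rT)·N(d₂)
   = 191.6981·0.986937 − 78.2223·0.901041·0.956969 = 121.745392
B₀ = V₀ − E₀ = 191.6981 − 121.745392 = 69.952708

E0=121.7454 B0=69.9527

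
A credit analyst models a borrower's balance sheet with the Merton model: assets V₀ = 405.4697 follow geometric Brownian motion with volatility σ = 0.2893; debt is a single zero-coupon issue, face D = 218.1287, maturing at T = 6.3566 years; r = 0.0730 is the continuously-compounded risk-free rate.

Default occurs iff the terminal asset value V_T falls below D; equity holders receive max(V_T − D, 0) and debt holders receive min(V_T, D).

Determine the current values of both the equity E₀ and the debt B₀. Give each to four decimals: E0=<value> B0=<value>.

d₁ = [ln(V₀/D) + (r + σ²/2)T] / (σ√T)
   = [ln(405.4697/218.1287) + (0.0730 + 0.5·0.2893²)·6.3566] / (0.2893·√6.3566)
   = [0.619961 + 0.730038] / 0.729392 = 1.850856
d₂ = d₁ − σ√T = 1.850856 − 0.729392 = 1.121464
N(d₁) = 0.967905,  N(d₂) = 0.868955,  e^(−rT) = 0.628744
E₀ = V₀·N(d₁) − D·e^(−rT)·N(d₂)
   = 405.4697·0.967905 − 218.1287·0.628744·0.868955 = 273.281532
B₀ = V₀ − E₀ = 405.4697 − 273.281532 = 132.188168

E0=273.2815 B0=132.1882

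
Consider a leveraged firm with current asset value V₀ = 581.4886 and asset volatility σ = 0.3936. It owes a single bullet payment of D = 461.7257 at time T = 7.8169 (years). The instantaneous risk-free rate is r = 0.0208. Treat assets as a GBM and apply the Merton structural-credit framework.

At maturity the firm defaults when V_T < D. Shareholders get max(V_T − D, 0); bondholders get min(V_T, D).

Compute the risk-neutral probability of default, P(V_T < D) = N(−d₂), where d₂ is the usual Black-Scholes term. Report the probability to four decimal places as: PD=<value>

PD=0.5765

d₁ = [ln(V₀/D) + (r + σ²/2)T] / (σ√T)
   = [ln(581.4886/461.7257) + (0.0208 + 0.5·0.3936²)·7.8169] / (0.3936·√7.8169)
   = [0.230620 + 0.768092] / 1.100455 = 0.907545
d₂ = d₁ − σ√T = 0.907545 − 1.100455 = -0.192910
risk-neutral PD = N(−d₂) = N(0.192910) = 0.576485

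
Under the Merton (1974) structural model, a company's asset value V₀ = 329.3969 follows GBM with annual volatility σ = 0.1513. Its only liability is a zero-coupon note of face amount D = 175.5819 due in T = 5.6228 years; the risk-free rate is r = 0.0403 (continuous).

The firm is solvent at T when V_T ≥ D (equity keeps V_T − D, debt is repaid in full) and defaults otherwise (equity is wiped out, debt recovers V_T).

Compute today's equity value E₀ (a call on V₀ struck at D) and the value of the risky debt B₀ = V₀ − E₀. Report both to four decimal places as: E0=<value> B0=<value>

E0=189.6321 B0=139.7648

d₁ = [ln(V₀/D) + (r + σ²/2)T] / (σ√T)
   = [ln(329.3969/175.5819) + (0.0403 + 0.5·0.1513²)·5.6228] / (0.1513·√5.6228)
   = [0.629158 + 0.290957] / 0.358769 = 2.564641
d₂ = d₁ − σ√T = 2.564641 − 0.358769 = 2.205872
N(d₁) = 0.994836,  N(d₂) = 0.986304,  e^(−rT) = 0.797241
E₀ = V₀·N(d₁) − D·e^(−rT)·N(d₂)
   = 329.3969·0.994836 − 175.5819·0.797241·0.986304 = 189.632092
B₀ = V₀ − E₀ = 329.3969 − 189.632092 = 139.764808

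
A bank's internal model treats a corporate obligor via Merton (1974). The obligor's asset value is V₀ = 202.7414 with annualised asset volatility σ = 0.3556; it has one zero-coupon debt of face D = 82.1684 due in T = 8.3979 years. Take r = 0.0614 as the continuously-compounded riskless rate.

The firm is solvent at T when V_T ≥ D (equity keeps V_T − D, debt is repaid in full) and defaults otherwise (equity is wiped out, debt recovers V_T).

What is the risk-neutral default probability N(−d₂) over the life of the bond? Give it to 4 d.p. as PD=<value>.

d₁ = [ln(V₀/D) + (r + σ²/2)T] / (σ√T)
   = [ln(202.7414/82.1684) + (0.0614 + 0.5·0.3556²)·8.3979] / (0.3556·√8.3979)
   = [0.903160 + 1.046594] / 1.030498 = 1.892051
d₂ = d₁ − σ√T = 1.892051 − 1.030498 = 0.861553
risk-neutral PD = N(−d₂) = N(-0.861553) = 0.194467

PD=0.1945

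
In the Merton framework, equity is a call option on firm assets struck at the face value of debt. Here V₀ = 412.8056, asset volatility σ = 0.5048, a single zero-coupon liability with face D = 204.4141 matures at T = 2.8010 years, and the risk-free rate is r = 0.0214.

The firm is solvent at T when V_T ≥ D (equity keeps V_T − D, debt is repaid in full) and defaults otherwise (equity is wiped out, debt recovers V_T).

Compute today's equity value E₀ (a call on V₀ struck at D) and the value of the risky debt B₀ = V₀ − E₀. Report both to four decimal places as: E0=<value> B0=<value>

E0=242.8161 B0=169.9895

d₁ = [ln(V₀/D) + (r + σ²/2)T] / (σ√T)
   = [ln(412.8056/204.4141) + (0.0214 + 0.5·0.5048²)·2.8010] / (0.5048·√2.8010)
   = [0.702829 + 0.416821] / 0.844843 = 1.325276
d₂ = d₁ − σ√T = 1.325276 − 0.844843 = 0.480433
N(d₁) = 0.907460,  N(d₂) = 0.684540,  e^(−rT) = 0.941820
E₀ = V₀·N(d₁) − D·e^(−rT)·N(d₂)
   = 412.8056·0.907460 − 204.4141·0.941820·0.684540 = 242.816104
B₀ = V₀ − E₀ = 412.8056 − 242.816104 = 169.989496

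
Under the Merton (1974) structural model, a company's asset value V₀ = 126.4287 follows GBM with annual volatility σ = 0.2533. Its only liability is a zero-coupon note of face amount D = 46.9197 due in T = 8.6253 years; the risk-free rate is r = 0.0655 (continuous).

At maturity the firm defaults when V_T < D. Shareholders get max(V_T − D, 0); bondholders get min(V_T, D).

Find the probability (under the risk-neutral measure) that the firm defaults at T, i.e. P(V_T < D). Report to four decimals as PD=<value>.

PD=0.0427

d₁ = [ln(V₀/D) + (r + σ²/2)T] / (σ√T)
   = [ln(126.4287/46.9197) + (0.0655 + 0.5·0.2533²)·8.6253] / (0.2533·√8.6253)
   = [0.991241 + 0.841661] / 0.743913 = 2.463865
d₂ = d₁ − σ√T = 2.463865 − 0.743913 = 1.719951
risk-neutral PD = N(−d₂) = N(-1.719951) = 0.042721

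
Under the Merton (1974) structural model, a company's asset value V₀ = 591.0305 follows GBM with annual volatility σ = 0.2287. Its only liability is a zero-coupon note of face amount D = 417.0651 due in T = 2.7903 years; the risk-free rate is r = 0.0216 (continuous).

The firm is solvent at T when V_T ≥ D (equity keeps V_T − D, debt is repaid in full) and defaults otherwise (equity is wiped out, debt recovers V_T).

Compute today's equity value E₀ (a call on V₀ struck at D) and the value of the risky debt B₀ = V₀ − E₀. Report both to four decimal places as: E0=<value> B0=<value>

d₁ = [ln(V₀/D) + (r + σ²/2)T] / (σ√T)
   = [ln(591.0305/417.0651) + (0.0216 + 0.5·0.2287²)·2.7903] / (0.2287·√2.7903)
   = [0.348625 + 0.133242] / 0.382025 = 1.261351
d₂ = d₁ − σ√T = 1.261351 − 0.382025 = 0.879326
N(d₁) = 0.896409,  N(d₂) = 0.810388,  e^(−rT) = 0.941510
E₀ = V₀·N(d₁) − D·e^(−rT)·N(d₂)
   = 591.0305·0.896409 − 417.0651·0.941510·0.810388 = 211.589246
B₀ = V₀ − E₀ = 591.0305 − 211.589246 = 379.441254

E0=211.5892 B0=379.4413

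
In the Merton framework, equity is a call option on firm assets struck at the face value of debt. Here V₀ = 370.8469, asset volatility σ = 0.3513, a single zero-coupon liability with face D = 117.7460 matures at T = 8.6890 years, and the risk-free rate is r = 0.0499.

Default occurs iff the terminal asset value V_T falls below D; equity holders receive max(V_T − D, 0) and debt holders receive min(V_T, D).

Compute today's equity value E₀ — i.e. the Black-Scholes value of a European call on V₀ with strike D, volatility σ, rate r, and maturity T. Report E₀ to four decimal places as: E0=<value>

d₁ = [ln(V₀/D) + (r + σ²/2)T] / (σ√T)
   = [ln(370.8469/117.7460) + (0.0499 + 0.5·0.3513²)·8.6890] / (0.3513·√8.6890)
   = [1.147260 + 0.969743] / 1.035531 = 2.044365
d₂ = d₁ − σ√T = 2.044365 − 1.035531 = 1.008834
N(d₁) = 0.979541,  N(d₂) = 0.843473,  e^(−rT) = 0.648184
E₀ = V₀·N(d₁) − D·e^(−rT)·N(d₂)
   = 370.8469·0.979541 − 117.7460·0.648184·0.843473 = 298.885106

E0=298.8851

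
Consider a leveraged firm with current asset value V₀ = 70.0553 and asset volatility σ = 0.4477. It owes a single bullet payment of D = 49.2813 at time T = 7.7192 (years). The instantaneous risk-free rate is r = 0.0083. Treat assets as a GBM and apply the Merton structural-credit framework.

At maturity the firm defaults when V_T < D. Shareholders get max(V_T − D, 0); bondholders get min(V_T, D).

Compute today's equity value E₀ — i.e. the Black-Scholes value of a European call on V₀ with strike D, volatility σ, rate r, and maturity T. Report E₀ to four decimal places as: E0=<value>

d₁ = [ln(V₀/D) + (r + σ²/2)T] / (σ√T)
   = [ln(70.0553/49.2813) + (0.0083 + 0.5·0.4477²)·7.7192] / (0.4477·√7.7192)
   = [0.351740 + 0.837669] / 1.243865 = 0.956221
d₂ = d₁ − σ√T = 0.956221 − 1.243865 = -0.287644
N(d₁) = 0.830520,  N(d₂) = 0.386810,  e^(−rT) = 0.937940
E₀ = V₀·N(d₁) − D·e^(−rT)·N(d₂)
   = 70.0553·0.830520 − 49.2813·0.937940·0.386810 = 40.302844

E0=40.3028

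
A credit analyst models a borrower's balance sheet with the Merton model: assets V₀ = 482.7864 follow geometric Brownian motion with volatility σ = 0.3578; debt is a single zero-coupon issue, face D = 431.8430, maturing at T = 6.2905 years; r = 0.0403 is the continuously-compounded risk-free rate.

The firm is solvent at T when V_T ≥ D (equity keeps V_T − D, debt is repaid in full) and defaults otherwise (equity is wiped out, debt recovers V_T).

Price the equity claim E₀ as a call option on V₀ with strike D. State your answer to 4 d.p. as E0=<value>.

d₁ = [ln(V₀/D) + (r + σ²/2)T] / (σ√T)
   = [ln(482.7864/431.8430) + (0.0403 + 0.5·0.3578²)·6.2905] / (0.3578·√6.2905)
   = [0.111512 + 0.656165] / 0.897394 = 0.855452
d₂ = d₁ − σ√T = 0.855452 − 0.897394 = -0.041942
N(d₁) = 0.803849,  N(d₂) = 0.483273,  e^(−rT) = 0.776074
E₀ = V₀·N(d₁) − D·e^(−rT)·N(d₂)
   = 482.7864·0.803849 − 431.8430·0.776074·0.483273 = 226.122545

E0=226.1225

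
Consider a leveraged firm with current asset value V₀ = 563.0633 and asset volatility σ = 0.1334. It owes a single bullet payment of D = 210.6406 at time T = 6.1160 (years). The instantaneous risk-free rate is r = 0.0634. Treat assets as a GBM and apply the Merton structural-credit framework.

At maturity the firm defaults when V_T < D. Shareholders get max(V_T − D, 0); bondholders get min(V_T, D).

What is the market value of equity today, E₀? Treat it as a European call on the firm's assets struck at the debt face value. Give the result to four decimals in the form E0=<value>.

d₁ = [ln(V₀/D) + (r + σ²/2)T] / (σ√T)
   = [ln(563.0633/210.6406) + (0.0634 + 0.5·0.1334²)·6.1160] / (0.1334·√6.1160)
   = [0.983239 + 0.442173] / 0.329906 = 4.320667
d₂ = d₁ − σ√T = 4.320667 − 0.329906 = 3.990762
N(d₁) = 0.999992,  N(d₂) = 0.999967,  e^(−rT) = 0.678579
E₀ = V₀·N(d₁) − D·e^(−rT)·N(d₂)
   = 563.0633·0.999992 − 210.6406·0.678579·0.999967 = 420.127344

E0=420.1273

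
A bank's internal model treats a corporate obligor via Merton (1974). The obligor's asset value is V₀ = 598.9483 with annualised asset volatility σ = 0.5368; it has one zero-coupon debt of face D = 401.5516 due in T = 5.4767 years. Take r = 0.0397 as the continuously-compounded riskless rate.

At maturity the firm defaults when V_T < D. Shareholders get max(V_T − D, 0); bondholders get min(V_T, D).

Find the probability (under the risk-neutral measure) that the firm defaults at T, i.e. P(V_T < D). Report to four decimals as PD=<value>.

d₁ = [ln(V₀/D) + (r + σ²/2)T] / (σ√T)
   = [ln(598.9483/401.5516) + (0.0397 + 0.5·0.5368²)·5.4767] / (0.5368·√5.4767)
   = [0.399839 + 1.006492] / 1.256238 = 1.119478
d₂ = d₁ − σ√T = 1.119478 − 1.256238 = -0.136760
risk-neutral PD = N(−d₂) = N(0.136760) = 0.554390

PD=0.5544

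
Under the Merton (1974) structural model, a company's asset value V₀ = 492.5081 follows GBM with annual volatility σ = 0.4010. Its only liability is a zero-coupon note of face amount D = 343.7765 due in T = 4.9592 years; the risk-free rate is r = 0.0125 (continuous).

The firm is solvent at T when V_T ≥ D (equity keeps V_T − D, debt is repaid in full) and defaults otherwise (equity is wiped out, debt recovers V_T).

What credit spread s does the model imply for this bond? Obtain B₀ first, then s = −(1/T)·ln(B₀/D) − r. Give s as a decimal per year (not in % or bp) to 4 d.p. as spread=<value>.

d₁ = [ln(V₀/D) + (r + σ²/2)T] / (σ√T)
   = [ln(492.5081/343.7765) + (0.0125 + 0.5·0.4010²)·4.9592] / (0.4010·√4.9592)
   = [0.359519 + 0.460712] / 0.892997 = 0.918515
d₂ = d₁ − σ√T = 0.918515 − 0.892997 = 0.025517
N(d₁) = 0.820825,  N(d₂) = 0.510179,  e^(−rT) = 0.939892
E₀ = V₀·N(d₁) − D·e^(−rT)·N(d₂)
   = 492.5081·0.820825 − 343.7765·0.939892·0.510179 = 239.417740
B₀ = V₀ − E₀ = 492.5081 − 239.417740 = 253.090360
spread = −(1/T)·ln(B₀/D) − r = −(1/4.9592)·ln(253.090360/343.7765) − 0.0125 = 0.04925294

spread=0.0493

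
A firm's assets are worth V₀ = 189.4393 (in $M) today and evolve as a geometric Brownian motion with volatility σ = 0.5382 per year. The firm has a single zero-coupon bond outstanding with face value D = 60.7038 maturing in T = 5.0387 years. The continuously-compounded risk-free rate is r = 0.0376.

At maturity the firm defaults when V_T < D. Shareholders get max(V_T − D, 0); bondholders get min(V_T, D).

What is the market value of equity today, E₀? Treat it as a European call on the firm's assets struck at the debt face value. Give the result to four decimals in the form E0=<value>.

d₁ = [ln(V₀/D) + (r + σ²/2)T] / (σ√T)
   = [ln(189.4393/60.7038) + (0.0376 + 0.5·0.5382²)·5.0387] / (0.5382·√5.0387)
   = [1.138062 + 0.919208] / 1.208100 = 1.702897
d₂ = d₁ − σ√T = 1.702897 − 1.208100 = 0.494797
N(d₁) = 0.955706,  N(d₂) = 0.689628,  e^(−rT) = 0.827410
E₀ = V₀·N(d₁) − D·e^(−rT)·N(d₂)
   = 189.4393·0.955706 − 60.7038·0.827410·0.689628 = 146.410434

E0=146.4104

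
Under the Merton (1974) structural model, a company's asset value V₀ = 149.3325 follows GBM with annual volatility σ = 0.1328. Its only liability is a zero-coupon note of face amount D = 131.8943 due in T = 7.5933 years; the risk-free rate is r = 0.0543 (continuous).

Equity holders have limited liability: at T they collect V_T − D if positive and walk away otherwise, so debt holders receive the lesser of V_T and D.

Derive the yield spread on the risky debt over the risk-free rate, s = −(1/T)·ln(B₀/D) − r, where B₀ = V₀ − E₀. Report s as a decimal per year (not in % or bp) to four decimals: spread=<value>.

d₁ = [ln(V₀/D) + (r + σ²/2)T] / (σ√T)
   = [ln(149.3325/131.8943) + (0.0543 + 0.5·0.1328²)·7.5933] / (0.1328·√7.5933)
   = [0.124175 + 0.479273] / 0.365943 = 1.649022
d₂ = d₁ − σ√T = 1.649022 − 0.365943 = 1.283079
N(d₁) = 0.950428,  N(d₂) = 0.900268,  e^(−rT) = 0.662115
E₀ = V₀·N(d₁) − D·e^(−rT)·N(d₂)
   = 149.3325·0.950428 − 131.8943·0.662115·0.900268 = 63.310205
B₀ = V₀ − E₀ = 149.3325 − 63.310205 = 86.022295
spread = −(1/T)·ln(B₀/D) − r = −(1/7.5933)·ln(86.022295/131.8943) − 0.0543 = 0.00198572

spread=0.0020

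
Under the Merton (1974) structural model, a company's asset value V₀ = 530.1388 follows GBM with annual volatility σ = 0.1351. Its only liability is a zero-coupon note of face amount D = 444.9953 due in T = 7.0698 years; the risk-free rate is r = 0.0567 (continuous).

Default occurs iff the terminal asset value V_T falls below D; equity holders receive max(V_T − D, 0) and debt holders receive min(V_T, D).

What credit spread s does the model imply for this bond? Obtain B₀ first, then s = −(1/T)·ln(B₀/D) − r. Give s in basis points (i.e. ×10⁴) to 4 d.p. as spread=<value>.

spread=15.5284

d₁ = [ln(V₀/D) + (r + σ²/2)T] / (σ√T)
   = [ln(530.1388/444.9953) + (0.0567 + 0.5·0.1351²)·7.0698] / (0.1351·√7.0698)
   = [0.175075 + 0.465377] / 0.359219 = 1.782902
d₂ = d₁ − σ√T = 1.782902 − 0.359219 = 1.423684
N(d₁) = 0.962699,  N(d₂) = 0.922731,  e^(−rT) = 0.669745
E₀ = V₀·N(d₁) − D·e^(−rT)·N(d₂)
   = 530.1388·0.962699 − 444.9953·0.669745·0.922731 = 235.359254
B₀ = V₀ − E₀ = 530.1388 − 235.359254 = 294.779546
spread = −(1/T)·ln(B₀/D) − r = −(1/7.0698)·ln(294.779546/444.9953) − 0.0567 = 0.00155284
in basis points: 0.00155284 × 10⁴ = 15.5284 bp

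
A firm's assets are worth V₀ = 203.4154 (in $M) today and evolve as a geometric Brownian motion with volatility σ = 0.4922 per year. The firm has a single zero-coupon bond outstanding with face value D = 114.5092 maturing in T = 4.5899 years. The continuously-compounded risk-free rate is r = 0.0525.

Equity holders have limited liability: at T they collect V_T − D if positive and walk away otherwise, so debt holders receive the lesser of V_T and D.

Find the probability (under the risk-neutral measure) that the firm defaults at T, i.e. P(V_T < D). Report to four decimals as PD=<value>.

d₁ = [ln(V₀/D) + (r + σ²/2)T] / (σ√T)
   = [ln(203.4154/114.5092) + (0.0525 + 0.5·0.4922²)·4.5899] / (0.4922·√4.5899)
   = [0.574595 + 0.796946] / 1.054492 = 1.300666
d₂ = d₁ − σ√T = 1.300666 − 1.054492 = 0.246174
risk-neutral PD = N(−d₂) = N(-0.246174) = 0.402774

PD=0.4028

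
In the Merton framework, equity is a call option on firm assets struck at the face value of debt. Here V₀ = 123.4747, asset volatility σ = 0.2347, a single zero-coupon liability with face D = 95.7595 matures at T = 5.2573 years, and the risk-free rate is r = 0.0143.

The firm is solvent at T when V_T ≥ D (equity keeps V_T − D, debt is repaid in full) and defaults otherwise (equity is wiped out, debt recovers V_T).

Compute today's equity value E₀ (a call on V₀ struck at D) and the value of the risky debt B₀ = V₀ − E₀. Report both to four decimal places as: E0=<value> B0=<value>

d₁ = [ln(V₀/D) + (r + σ²/2)T] / (σ√T)
   = [ln(123.4747/95.7595) + (0.0143 + 0.5·0.2347²)·5.2573] / (0.2347·√5.2573)
   = [0.254196 + 0.219976] / 0.538139 = 0.881134
d₂ = d₁ − σ√T = 0.881134 − 0.538139 = 0.342995
N(d₁) = 0.810877,  N(d₂) = 0.634199,  e^(−rT) = 0.927577
E₀ = V₀·N(d₁) − D·e^(−rT)·N(d₂)
   = 123.4747·0.810877 − 95.7595·0.927577·0.634199 = 43.790555
B₀ = V₀ − E₀ = 123.4747 − 43.790555 = 79.684145

E0=43.7906 B0=79.6841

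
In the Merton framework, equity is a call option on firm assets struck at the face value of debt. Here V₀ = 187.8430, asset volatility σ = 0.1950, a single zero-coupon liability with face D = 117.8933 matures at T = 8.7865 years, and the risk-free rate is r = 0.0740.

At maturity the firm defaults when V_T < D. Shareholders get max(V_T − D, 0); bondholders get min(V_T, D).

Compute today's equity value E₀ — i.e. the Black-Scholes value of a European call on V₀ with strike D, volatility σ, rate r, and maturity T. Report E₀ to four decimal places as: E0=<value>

E0=126.9233

d₁ = [ln(V₀/D) + (r + σ²/2)T] / (σ√T)
   = [ln(187.8430/117.8933) + (0.0740 + 0.5·0.1950²)·8.7865] / (0.1950·√8.7865)
   = [0.465827 + 0.817254] / 0.578020 = 2.219788
d₂ = d₁ − σ√T = 2.219788 − 0.578020 = 1.641768
N(d₁) = 0.986783,  N(d₂) = 0.949681,  e^(−rT) = 0.521941
E₀ = V₀·N(d₁) − D·e^(−rT)·N(d₂)
   = 187.8430·0.986783 − 117.8933·0.521941·0.949681 = 126.923324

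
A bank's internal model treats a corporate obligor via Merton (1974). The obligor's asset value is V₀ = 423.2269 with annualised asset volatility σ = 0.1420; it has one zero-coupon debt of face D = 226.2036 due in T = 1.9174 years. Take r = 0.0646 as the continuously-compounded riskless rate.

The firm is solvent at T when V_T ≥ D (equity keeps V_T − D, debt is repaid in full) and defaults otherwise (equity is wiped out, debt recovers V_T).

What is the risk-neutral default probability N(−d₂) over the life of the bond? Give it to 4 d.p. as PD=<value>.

d₁ = [ln(V₀/D) + (r + σ²/2)T] / (σ√T)
   = [ln(423.2269/226.2036) + (0.0646 + 0.5·0.1420²)·1.9174] / (0.1420·√1.9174)
   = [0.626473 + 0.143195] / 0.196628 = 3.914343
d₂ = d₁ − σ√T = 3.914343 − 0.196628 = 3.717715
risk-neutral PD = N(−d₂) = N(-3.717715) = 0.000101

PD=0.0001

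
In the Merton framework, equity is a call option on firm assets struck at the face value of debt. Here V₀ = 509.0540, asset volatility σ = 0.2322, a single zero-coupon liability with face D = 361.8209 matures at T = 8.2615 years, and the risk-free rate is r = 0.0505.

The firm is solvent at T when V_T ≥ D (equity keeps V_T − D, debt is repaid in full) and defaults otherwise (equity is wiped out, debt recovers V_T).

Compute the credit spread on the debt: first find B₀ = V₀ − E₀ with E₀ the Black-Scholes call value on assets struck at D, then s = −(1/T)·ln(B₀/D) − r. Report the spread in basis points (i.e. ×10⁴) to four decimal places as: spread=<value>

d₁ = [ln(V₀/D) + (r + σ²/2)T] / (σ√T)
   = [ln(509.0540/361.8209) + (0.0505 + 0.5·0.2322²)·8.2615] / (0.2322·√8.2615)
   = [0.341405 + 0.639923] / 0.667408 = 1.470355
d₂ = d₁ − σ√T = 1.470355 − 0.667408 = 0.802947
N(d₁) = 0.929267,  N(d₂) = 0.788997,  e^(−rT) = 0.658885
E₀ = V₀·N(d₁) − D·e^(−rT)·N(d₂)
   = 509.0540·0.929267 − 361.8209·0.658885·0.788997 = 284.951438
B₀ = V₀ − E₀ = 509.0540 − 284.951438 = 224.102562
spread = −(1/T)·ln(B₀/D) − r = −(1/8.2615)·ln(224.102562/361.8209) − 0.0505 = 0.00748530
in basis points: 0.00748530 × 10⁴ = 74.8530 bp

spread=74.8530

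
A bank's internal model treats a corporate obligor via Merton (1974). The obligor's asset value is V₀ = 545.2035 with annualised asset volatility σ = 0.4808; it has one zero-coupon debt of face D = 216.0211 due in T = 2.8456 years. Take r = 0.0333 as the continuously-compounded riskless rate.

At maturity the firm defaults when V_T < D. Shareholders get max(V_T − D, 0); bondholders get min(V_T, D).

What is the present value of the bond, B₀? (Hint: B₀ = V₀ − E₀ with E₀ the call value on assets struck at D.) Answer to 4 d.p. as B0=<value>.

d₁ = [ln(V₀/D) + (r + σ²/2)T] / (σ√T)
   = [ln(545.2035/216.0211) + (0.0333 + 0.5·0.4808²)·2.8456] / (0.4808·√2.8456)
   = [0.925783 + 0.423665] / 0.811057 = 1.663814
d₂ = d₁ − σ√T = 1.663814 − 0.811057 = 0.852757
N(d₁) = 0.951925,  N(d₂) = 0.803103,  e^(−rT) = 0.909593
E₀ = V₀·N(d₁) − D·e^(−rT)·N(d₂)
   = 545.2035·0.951925 − 216.0211·0.909593·0.803103 = 361.190291
B₀ = V₀ − E₀ = 545.2035 − 361.190291 = 184.013209

B0=184.0132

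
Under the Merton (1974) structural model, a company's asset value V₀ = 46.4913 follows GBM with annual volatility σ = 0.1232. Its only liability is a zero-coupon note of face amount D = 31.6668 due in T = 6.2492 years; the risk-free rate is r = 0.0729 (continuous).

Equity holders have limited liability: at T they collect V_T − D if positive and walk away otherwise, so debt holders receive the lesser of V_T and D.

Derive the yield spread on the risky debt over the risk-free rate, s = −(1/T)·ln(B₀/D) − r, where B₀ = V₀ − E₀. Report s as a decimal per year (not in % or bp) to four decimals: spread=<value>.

d₁ = [ln(V₀/D) + (r + σ²/2)T] / (σ√T)
   = [ln(46.4913/31.6668) + (0.0729 + 0.5·0.1232²)·6.2492] / (0.1232·√6.2492)
   = [0.383996 + 0.502993] / 0.307980 = 2.880019
d₂ = d₁ − σ√T = 2.880019 − 0.307980 = 2.572038
N(d₁) = 0.998012,  N(d₂) = 0.994945,  e^(−rT) = 0.634089
E₀ = V₀·N(d₁) − D·e^(−rT)·N(d₂)
   = 46.4913·0.998012 − 31.6668·0.634089·0.994945 = 26.420812
B₀ = V₀ − E₀ = 46.4913 − 26.420812 = 20.070488
spread = −(1/T)·ln(B₀/D) − r = −(1/6.2492)·ln(20.070488/31.6668) − 0.0729 = 0.00007228

spread=0.0001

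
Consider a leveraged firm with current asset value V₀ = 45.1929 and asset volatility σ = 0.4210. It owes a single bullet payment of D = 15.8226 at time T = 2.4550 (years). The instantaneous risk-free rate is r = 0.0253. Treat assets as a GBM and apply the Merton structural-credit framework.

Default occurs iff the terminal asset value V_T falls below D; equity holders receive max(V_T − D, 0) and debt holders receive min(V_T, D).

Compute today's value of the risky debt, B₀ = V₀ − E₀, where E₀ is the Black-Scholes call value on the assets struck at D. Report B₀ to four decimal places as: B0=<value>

d₁ = [ln(V₀/D) + (r + σ²/2)T] / (σ√T)
   = [ln(45.1929/15.8226) + (0.0253 + 0.5·0.4210²)·2.4550] / (0.4210·√2.4550)
   = [1.049501 + 0.279675] / 0.659641 = 2.014997
d₂ = d₁ − σ√T = 2.014997 − 0.659641 = 1.355356
N(d₁) = 0.978048,  N(d₂) = 0.912348,  e^(−rT) = 0.939778
E₀ = V₀·N(d₁) − D·e^(−rT)·N(d₂)
   = 45.1929·0.978048 − 15.8226·0.939778·0.912348 = 30.634435
B₀ = V₀ − E₀ = 45.1929 − 30.634435 = 14.558465

B0=14.5585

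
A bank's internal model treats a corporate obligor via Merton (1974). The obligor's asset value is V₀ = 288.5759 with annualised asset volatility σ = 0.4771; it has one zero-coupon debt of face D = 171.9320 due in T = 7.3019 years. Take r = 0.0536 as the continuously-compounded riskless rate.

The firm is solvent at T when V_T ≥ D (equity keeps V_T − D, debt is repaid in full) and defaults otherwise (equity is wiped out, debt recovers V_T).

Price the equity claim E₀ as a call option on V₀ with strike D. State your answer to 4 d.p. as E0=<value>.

E0=202.0942

d₁ = [ln(V₀/D) + (r + σ²/2)T] / (σ√T)
   = [ln(288.5759/171.9320) + (0.0536 + 0.5·0.4771²)·7.3019] / (0.4771·√7.3019)
   = [0.517859 + 1.222427] / 1.289221 = 1.349874
d₂ = d₁ − σ√T = 1.349874 − 1.289221 = 0.060653
N(d₁) = 0.911472,  N(d₂) = 0.524182,  e^(−rT) = 0.676122
E₀ = V₀·N(d₁) − D·e^(−rT)·N(d₂)
   = 288.5759·0.911472 − 171.9320·0.676122·0.524182 = 202.094184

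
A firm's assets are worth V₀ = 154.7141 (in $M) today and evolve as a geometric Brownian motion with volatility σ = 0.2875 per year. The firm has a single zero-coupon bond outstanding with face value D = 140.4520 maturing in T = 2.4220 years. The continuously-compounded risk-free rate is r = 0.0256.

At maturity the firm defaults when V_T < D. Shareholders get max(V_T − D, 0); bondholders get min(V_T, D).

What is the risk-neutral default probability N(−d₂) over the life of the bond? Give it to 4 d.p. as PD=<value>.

PD=0.4479

d₁ = [ln(V₀/D) + (r + σ²/2)T] / (σ√T)
   = [ln(154.7141/140.4520) + (0.0256 + 0.5·0.2875²)·2.4220] / (0.2875·√2.4220)
   = [0.096713 + 0.162100] / 0.447430 = 0.578444
d₂ = d₁ − σ√T = 0.578444 − 0.447430 = 0.131014
risk-neutral PD = N(−d₂) = N(-0.131014) = 0.447882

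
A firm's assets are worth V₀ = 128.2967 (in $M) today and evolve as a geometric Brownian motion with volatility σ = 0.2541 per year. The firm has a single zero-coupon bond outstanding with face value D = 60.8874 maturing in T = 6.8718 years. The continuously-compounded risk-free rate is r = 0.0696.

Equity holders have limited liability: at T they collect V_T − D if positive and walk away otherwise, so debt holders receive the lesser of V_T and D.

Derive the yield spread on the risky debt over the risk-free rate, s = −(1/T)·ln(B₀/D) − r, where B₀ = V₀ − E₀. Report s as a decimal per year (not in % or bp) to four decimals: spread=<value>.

spread=0.0022

d₁ = [ln(V₀/D) + (r + σ²/2)T] / (σ√T)
   = [ln(128.2967/60.8874) + (0.0696 + 0.5·0.2541²)·6.8718] / (0.2541·√6.8718)
   = [0.745319 + 0.700122] / 0.666101 = 2.170005
d₂ = d₁ − σ√T = 2.170005 − 0.666101 = 1.503904
N(d₁) = 0.984997,  N(d₂) = 0.933697,  e^(−rT) = 0.619850
E₀ = V₀·N(d₁) − D·e^(−rT)·N(d₂)
   = 128.2967·0.984997 − 60.8874·0.619850·0.933697 = 91.133108
B₀ = V₀ − E₀ = 128.2967 − 91.133108 = 37.163592
spread = −(1/T)·ln(B₀/D) − r = −(1/6.8718)·ln(37.163592/60.8874) − 0.0696 = 0.00224387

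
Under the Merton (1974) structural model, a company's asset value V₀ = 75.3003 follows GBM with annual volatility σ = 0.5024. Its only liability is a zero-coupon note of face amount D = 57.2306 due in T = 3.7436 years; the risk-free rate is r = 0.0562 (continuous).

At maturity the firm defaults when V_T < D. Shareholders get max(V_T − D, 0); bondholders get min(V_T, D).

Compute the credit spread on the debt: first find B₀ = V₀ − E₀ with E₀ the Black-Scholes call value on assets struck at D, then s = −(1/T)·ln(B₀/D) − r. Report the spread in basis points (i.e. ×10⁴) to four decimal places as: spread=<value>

d₁ = [ln(V₀/D) + (r + σ²/2)T] / (σ√T)
   = [ln(75.3003/57.2306) + (0.0562 + 0.5·0.5024²)·3.7436] / (0.5024·√3.7436)
   = [0.274395 + 0.682843] / 0.972063 = 0.984750
d₂ = d₁ − σ√T = 0.984750 − 0.972063 = 0.012687
N(d₁) = 0.837627,  N(d₂) = 0.505061,  e^(−rT) = 0.810268
E₀ = V₀·N(d₁) − D·e^(−rT)·N(d₂)
   = 75.3003·0.837627 − 57.2306·0.810268·0.505061 = 39.652768
B₀ = V₀ − E₀ = 75.3003 − 39.652768 = 35.647532
spread = −(1/T)·ln(B₀/D) − r = −(1/3.7436)·ln(35.647532/57.2306) − 0.0562 = 0.07025817
in basis points: 0.07025817 × 10⁴ = 702.5817 bp

spread=702.5817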